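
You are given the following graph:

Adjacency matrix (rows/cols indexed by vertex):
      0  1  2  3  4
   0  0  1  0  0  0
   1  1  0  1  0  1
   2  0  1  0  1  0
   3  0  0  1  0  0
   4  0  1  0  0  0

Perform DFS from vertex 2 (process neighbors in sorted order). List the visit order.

DFS from vertex 2 (neighbors processed in ascending order):
Visit order: 2, 1, 0, 4, 3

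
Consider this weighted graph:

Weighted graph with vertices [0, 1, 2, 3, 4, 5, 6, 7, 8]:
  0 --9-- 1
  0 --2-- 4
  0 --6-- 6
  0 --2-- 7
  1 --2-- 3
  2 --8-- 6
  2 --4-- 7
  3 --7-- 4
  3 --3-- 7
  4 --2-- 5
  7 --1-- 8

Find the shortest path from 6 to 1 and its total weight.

Using Dijkstra's algorithm from vertex 6:
Shortest path: 6 -> 0 -> 7 -> 3 -> 1
Total weight: 6 + 2 + 3 + 2 = 13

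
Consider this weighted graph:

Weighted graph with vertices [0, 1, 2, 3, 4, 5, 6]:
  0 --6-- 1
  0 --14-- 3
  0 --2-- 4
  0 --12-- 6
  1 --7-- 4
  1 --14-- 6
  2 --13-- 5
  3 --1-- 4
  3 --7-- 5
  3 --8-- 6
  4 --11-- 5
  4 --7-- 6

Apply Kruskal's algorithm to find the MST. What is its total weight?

Applying Kruskal's algorithm (sort edges by weight, add if no cycle):
  Add (3,4) w=1
  Add (0,4) w=2
  Add (0,1) w=6
  Skip (1,4) w=7 (creates cycle)
  Add (3,5) w=7
  Add (4,6) w=7
  Skip (3,6) w=8 (creates cycle)
  Skip (4,5) w=11 (creates cycle)
  Skip (0,6) w=12 (creates cycle)
  Add (2,5) w=13
  Skip (0,3) w=14 (creates cycle)
  Skip (1,6) w=14 (creates cycle)
MST weight = 36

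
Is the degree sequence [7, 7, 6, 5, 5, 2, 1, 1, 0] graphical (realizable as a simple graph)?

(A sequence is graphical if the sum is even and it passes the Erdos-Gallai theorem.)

Sum of degrees = 34. Sum is even but fails Erdos-Gallai. The sequence is NOT graphical.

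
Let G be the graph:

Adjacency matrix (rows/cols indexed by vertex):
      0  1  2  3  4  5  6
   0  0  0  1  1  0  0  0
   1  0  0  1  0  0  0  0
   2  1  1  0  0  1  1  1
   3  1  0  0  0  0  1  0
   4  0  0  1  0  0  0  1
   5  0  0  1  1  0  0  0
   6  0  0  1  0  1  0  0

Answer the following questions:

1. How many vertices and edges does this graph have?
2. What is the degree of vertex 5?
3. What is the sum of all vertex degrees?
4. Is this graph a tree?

Count: 7 vertices, 8 edges.
Vertex 5 has neighbors [2, 3], degree = 2.
Handshaking lemma: 2 * 8 = 16.
A tree on 7 vertices has 6 edges. This graph has 8 edges (2 extra). Not a tree.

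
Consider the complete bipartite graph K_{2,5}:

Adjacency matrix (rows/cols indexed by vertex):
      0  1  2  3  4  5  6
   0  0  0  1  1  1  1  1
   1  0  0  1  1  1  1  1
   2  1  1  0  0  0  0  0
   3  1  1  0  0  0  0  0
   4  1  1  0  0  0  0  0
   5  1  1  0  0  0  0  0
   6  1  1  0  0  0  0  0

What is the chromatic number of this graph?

K_{2,5} is bipartite: vertices split into two independent sets of size 2 and 5.
Color one set 0, the other 1. No adjacent vertices share a color.
Chromatic number = 2.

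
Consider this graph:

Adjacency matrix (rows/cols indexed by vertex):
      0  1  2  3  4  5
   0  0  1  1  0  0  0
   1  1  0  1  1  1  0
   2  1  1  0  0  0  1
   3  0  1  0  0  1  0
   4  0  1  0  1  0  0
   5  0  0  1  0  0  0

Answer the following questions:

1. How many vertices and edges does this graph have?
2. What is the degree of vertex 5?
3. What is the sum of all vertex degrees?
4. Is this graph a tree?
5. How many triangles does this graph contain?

Count: 6 vertices, 7 edges.
Vertex 5 has neighbors [2], degree = 1.
Handshaking lemma: 2 * 7 = 14.
A tree on 6 vertices has 5 edges. This graph has 7 edges (2 extra). Not a tree.
Number of triangles = 2.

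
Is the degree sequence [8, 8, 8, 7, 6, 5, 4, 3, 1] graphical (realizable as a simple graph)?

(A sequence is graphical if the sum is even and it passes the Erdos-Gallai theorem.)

Sum of degrees = 50. Sum is even but fails Erdos-Gallai. The sequence is NOT graphical.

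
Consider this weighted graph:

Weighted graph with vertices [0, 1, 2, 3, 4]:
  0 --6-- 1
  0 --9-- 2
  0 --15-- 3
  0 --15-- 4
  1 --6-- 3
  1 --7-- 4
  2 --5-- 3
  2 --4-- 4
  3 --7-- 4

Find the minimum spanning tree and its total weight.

Applying Kruskal's algorithm (sort edges by weight, add if no cycle):
  Add (2,4) w=4
  Add (2,3) w=5
  Add (0,1) w=6
  Add (1,3) w=6
  Skip (1,4) w=7 (creates cycle)
  Skip (3,4) w=7 (creates cycle)
  Skip (0,2) w=9 (creates cycle)
  Skip (0,3) w=15 (creates cycle)
  Skip (0,4) w=15 (creates cycle)
MST weight = 21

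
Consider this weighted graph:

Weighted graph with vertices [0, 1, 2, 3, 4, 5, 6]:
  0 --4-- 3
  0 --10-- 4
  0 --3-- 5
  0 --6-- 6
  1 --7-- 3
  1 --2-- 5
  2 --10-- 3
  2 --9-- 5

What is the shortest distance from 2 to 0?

Using Dijkstra's algorithm from vertex 2:
Shortest path: 2 -> 5 -> 0
Total weight: 9 + 3 = 12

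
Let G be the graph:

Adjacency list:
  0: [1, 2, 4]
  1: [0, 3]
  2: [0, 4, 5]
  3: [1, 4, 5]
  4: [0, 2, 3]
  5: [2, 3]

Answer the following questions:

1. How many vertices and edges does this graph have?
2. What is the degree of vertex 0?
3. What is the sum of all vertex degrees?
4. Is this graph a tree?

Count: 6 vertices, 8 edges.
Vertex 0 has neighbors [1, 2, 4], degree = 3.
Handshaking lemma: 2 * 8 = 16.
A tree on 6 vertices has 5 edges. This graph has 8 edges (3 extra). Not a tree.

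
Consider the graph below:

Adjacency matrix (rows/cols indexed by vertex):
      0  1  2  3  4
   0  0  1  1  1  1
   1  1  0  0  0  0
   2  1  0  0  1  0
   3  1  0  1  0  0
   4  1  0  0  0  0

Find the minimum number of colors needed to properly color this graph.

The graph has a maximum clique of size 3 (lower bound on chromatic number).
A valid 3-coloring: {0: 0, 1: 1, 2: 1, 3: 2, 4: 1}.
Chromatic number = 3.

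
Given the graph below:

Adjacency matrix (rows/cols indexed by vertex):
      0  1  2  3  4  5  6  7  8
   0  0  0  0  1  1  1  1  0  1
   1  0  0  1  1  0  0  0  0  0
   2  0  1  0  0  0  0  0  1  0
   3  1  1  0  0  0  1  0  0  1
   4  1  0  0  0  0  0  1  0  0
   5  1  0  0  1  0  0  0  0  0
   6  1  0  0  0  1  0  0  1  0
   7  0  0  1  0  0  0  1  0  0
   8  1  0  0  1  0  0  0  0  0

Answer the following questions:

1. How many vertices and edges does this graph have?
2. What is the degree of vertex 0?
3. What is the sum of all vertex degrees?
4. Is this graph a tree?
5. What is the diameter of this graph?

Count: 9 vertices, 12 edges.
Vertex 0 has neighbors [3, 4, 5, 6, 8], degree = 5.
Handshaking lemma: 2 * 12 = 24.
A tree on 9 vertices has 8 edges. This graph has 12 edges (4 extra). Not a tree.
Diameter (longest shortest path) = 3.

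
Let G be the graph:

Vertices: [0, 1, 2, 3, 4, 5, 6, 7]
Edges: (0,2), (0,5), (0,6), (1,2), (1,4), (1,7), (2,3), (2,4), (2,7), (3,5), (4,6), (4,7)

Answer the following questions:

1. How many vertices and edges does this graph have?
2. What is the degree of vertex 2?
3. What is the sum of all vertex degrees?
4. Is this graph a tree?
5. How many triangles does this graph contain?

Count: 8 vertices, 12 edges.
Vertex 2 has neighbors [0, 1, 3, 4, 7], degree = 5.
Handshaking lemma: 2 * 12 = 24.
A tree on 8 vertices has 7 edges. This graph has 12 edges (5 extra). Not a tree.
Number of triangles = 4.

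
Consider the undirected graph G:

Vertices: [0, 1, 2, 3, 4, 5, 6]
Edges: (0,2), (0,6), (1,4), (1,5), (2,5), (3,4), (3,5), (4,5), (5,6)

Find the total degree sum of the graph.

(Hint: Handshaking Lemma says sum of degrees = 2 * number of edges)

Count edges: 9 edges.
By Handshaking Lemma: sum of degrees = 2 * 9 = 18.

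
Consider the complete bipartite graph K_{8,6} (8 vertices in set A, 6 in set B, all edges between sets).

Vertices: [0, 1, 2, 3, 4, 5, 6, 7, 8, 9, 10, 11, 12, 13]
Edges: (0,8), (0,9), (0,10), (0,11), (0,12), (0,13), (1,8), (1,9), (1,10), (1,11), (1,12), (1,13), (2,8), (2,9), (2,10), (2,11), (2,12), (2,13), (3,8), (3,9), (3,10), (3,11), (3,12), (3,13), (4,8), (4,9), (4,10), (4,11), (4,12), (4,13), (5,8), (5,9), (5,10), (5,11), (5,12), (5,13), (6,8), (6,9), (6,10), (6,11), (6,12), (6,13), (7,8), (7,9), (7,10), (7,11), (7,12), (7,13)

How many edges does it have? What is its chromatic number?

K_{8,6} has 8 * 6 = 48 edges.
Bipartite graphs have chromatic number 2 (color each partition differently).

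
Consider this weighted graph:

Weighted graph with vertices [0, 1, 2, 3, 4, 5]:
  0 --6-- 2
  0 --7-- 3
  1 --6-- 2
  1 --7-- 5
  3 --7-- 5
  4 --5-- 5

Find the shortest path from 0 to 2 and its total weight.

Using Dijkstra's algorithm from vertex 0:
Shortest path: 0 -> 2
Total weight: 6 = 6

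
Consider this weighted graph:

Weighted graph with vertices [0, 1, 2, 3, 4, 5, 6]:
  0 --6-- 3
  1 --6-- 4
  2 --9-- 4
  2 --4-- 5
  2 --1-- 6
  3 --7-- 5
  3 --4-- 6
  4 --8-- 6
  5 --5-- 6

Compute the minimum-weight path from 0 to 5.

Using Dijkstra's algorithm from vertex 0:
Shortest path: 0 -> 3 -> 5
Total weight: 6 + 7 = 13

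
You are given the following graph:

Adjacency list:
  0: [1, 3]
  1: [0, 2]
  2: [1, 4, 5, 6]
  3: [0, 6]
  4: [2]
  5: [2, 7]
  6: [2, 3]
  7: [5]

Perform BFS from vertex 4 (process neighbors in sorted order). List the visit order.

BFS from vertex 4 (neighbors processed in ascending order):
Visit order: 4, 2, 1, 5, 6, 0, 7, 3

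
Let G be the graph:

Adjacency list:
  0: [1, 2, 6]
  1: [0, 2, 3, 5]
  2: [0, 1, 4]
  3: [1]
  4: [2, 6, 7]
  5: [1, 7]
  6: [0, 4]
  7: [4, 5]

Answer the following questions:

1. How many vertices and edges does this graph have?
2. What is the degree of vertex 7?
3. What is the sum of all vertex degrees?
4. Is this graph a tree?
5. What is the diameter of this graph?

Count: 8 vertices, 10 edges.
Vertex 7 has neighbors [4, 5], degree = 2.
Handshaking lemma: 2 * 10 = 20.
A tree on 8 vertices has 7 edges. This graph has 10 edges (3 extra). Not a tree.
Diameter (longest shortest path) = 3.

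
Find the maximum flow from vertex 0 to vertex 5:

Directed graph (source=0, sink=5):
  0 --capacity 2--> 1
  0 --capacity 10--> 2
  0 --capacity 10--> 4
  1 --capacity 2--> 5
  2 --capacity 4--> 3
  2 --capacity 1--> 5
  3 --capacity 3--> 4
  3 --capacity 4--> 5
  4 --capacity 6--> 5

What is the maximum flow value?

Computing max flow:
  Flow on (0->1): 2/2
  Flow on (0->2): 5/10
  Flow on (0->4): 6/10
  Flow on (1->5): 2/2
  Flow on (2->3): 4/4
  Flow on (2->5): 1/1
  Flow on (3->5): 4/4
  Flow on (4->5): 6/6
Maximum flow = 13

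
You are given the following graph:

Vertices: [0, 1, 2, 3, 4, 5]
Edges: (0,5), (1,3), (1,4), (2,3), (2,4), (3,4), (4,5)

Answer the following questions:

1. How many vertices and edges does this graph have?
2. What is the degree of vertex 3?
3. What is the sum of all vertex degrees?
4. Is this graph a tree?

Count: 6 vertices, 7 edges.
Vertex 3 has neighbors [1, 2, 4], degree = 3.
Handshaking lemma: 2 * 7 = 14.
A tree on 6 vertices has 5 edges. This graph has 7 edges (2 extra). Not a tree.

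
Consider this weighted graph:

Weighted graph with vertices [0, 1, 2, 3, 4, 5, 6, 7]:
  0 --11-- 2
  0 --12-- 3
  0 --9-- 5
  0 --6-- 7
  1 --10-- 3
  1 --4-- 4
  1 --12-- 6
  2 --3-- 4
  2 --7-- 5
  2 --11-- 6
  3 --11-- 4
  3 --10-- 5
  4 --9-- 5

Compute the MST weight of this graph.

Applying Kruskal's algorithm (sort edges by weight, add if no cycle):
  Add (2,4) w=3
  Add (1,4) w=4
  Add (0,7) w=6
  Add (2,5) w=7
  Add (0,5) w=9
  Skip (4,5) w=9 (creates cycle)
  Add (1,3) w=10
  Skip (3,5) w=10 (creates cycle)
  Skip (0,2) w=11 (creates cycle)
  Add (2,6) w=11
  Skip (3,4) w=11 (creates cycle)
  Skip (0,3) w=12 (creates cycle)
  Skip (1,6) w=12 (creates cycle)
MST weight = 50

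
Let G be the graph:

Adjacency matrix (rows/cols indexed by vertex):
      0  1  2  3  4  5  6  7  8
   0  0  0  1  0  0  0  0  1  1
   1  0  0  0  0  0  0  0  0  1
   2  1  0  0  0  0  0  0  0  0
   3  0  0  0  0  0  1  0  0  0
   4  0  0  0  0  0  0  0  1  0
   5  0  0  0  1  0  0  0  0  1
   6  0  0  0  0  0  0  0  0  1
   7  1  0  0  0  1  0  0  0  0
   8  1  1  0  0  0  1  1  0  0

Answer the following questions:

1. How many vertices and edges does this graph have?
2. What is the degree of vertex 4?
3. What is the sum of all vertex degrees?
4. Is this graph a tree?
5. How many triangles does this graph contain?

Count: 9 vertices, 8 edges.
Vertex 4 has neighbors [7], degree = 1.
Handshaking lemma: 2 * 8 = 16.
A graph is a tree iff it is connected and has exactly n-1 edges. This graph is connected (all 9 vertices in one component) and has 9-1 = 8 edges. It is a tree.
Number of triangles = 0.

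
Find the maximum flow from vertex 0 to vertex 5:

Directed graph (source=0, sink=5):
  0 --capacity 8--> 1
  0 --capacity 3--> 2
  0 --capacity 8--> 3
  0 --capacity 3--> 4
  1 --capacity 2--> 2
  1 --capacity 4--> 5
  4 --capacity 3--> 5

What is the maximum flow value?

Computing max flow:
  Flow on (0->1): 4/8
  Flow on (0->4): 3/3
  Flow on (1->5): 4/4
  Flow on (4->5): 3/3
Maximum flow = 7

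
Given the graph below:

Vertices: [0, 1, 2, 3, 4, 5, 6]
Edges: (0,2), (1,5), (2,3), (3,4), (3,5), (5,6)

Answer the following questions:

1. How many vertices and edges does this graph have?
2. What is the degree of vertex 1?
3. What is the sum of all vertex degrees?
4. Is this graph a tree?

Count: 7 vertices, 6 edges.
Vertex 1 has neighbors [5], degree = 1.
Handshaking lemma: 2 * 6 = 12.
A graph is a tree iff it is connected and has exactly n-1 edges. This graph is connected (all 7 vertices in one component) and has 7-1 = 6 edges. It is a tree.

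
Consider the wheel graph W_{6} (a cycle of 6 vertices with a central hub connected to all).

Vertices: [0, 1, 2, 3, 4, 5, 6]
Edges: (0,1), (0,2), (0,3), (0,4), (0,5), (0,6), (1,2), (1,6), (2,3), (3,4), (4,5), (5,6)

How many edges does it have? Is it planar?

Wheel graph W_{6}: 6 cycle edges + 6 spoke edges = 12 edges.
Total vertices: 7.
The graph is planar.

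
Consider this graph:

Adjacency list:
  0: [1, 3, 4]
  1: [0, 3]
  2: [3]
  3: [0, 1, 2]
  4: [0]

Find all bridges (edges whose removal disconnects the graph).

A bridge is an edge whose removal increases the number of connected components.
Bridges found: (0,4), (2,3)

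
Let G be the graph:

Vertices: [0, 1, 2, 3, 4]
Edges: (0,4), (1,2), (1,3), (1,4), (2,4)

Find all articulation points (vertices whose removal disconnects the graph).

An articulation point is a vertex whose removal disconnects the graph.
Articulation points: [1, 4]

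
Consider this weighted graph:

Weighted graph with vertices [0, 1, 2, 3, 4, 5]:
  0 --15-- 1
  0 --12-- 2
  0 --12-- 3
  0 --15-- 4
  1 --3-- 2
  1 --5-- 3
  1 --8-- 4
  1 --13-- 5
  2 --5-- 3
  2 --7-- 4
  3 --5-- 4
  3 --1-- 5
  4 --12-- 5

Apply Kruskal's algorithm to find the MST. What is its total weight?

Applying Kruskal's algorithm (sort edges by weight, add if no cycle):
  Add (3,5) w=1
  Add (1,2) w=3
  Add (1,3) w=5
  Skip (2,3) w=5 (creates cycle)
  Add (3,4) w=5
  Skip (2,4) w=7 (creates cycle)
  Skip (1,4) w=8 (creates cycle)
  Add (0,3) w=12
  Skip (0,2) w=12 (creates cycle)
  Skip (4,5) w=12 (creates cycle)
  Skip (1,5) w=13 (creates cycle)
  Skip (0,1) w=15 (creates cycle)
  Skip (0,4) w=15 (creates cycle)
MST weight = 26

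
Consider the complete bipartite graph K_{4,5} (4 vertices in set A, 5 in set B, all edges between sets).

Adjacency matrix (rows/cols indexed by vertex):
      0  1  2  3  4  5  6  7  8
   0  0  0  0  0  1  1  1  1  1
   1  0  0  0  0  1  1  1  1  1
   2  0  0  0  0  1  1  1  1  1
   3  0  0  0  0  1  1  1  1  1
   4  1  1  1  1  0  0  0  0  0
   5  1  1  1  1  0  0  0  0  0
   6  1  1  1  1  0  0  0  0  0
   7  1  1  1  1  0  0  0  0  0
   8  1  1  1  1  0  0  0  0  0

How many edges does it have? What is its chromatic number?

K_{4,5} has 4 * 5 = 20 edges.
Bipartite graphs have chromatic number 2 (color each partition differently).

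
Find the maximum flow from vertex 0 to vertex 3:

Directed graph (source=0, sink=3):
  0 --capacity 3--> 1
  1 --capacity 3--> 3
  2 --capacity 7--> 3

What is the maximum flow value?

Computing max flow:
  Flow on (0->1): 3/3
  Flow on (1->3): 3/3
Maximum flow = 3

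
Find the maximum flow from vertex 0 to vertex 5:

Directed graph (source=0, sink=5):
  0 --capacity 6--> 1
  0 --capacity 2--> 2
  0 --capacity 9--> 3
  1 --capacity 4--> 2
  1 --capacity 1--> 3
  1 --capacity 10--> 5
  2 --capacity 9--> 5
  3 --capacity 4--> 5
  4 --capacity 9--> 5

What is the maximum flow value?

Computing max flow:
  Flow on (0->1): 6/6
  Flow on (0->2): 2/2
  Flow on (0->3): 4/9
  Flow on (1->5): 6/10
  Flow on (2->5): 2/9
  Flow on (3->5): 4/4
Maximum flow = 12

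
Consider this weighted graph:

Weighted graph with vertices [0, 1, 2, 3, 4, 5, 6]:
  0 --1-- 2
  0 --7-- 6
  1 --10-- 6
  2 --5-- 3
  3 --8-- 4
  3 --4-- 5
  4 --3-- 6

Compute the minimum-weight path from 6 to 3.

Using Dijkstra's algorithm from vertex 6:
Shortest path: 6 -> 4 -> 3
Total weight: 3 + 8 = 11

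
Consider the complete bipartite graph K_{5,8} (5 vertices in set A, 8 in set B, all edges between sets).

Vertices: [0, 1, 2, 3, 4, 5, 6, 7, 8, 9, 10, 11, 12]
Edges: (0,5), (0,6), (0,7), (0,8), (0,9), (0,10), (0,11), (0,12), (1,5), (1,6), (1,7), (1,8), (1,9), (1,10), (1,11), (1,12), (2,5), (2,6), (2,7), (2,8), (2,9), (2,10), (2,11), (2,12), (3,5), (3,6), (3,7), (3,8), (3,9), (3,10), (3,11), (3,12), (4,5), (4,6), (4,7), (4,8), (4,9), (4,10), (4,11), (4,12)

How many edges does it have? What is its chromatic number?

K_{5,8} has 5 * 8 = 40 edges.
Bipartite graphs have chromatic number 2 (color each partition differently).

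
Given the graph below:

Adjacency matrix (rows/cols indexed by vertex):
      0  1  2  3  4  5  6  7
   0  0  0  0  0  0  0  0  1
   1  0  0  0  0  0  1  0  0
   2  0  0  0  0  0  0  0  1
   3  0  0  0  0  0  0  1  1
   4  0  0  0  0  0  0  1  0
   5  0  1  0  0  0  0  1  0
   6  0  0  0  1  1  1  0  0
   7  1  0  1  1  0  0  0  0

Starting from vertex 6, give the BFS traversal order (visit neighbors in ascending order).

BFS from vertex 6 (neighbors processed in ascending order):
Visit order: 6, 3, 4, 5, 7, 1, 0, 2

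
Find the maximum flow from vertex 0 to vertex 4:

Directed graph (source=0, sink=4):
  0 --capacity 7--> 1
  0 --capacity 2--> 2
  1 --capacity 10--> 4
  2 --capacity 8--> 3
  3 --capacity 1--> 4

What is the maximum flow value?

Computing max flow:
  Flow on (0->1): 7/7
  Flow on (0->2): 1/2
  Flow on (1->4): 7/10
  Flow on (2->3): 1/8
  Flow on (3->4): 1/1
Maximum flow = 8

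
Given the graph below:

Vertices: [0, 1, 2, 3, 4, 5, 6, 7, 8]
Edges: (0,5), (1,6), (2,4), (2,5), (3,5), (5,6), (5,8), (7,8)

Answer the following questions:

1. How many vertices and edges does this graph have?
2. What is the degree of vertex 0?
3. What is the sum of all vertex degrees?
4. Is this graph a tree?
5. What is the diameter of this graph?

Count: 9 vertices, 8 edges.
Vertex 0 has neighbors [5], degree = 1.
Handshaking lemma: 2 * 8 = 16.
A graph is a tree iff it is connected and has exactly n-1 edges. This graph is connected (all 9 vertices in one component) and has 9-1 = 8 edges. It is a tree.
Diameter (longest shortest path) = 4.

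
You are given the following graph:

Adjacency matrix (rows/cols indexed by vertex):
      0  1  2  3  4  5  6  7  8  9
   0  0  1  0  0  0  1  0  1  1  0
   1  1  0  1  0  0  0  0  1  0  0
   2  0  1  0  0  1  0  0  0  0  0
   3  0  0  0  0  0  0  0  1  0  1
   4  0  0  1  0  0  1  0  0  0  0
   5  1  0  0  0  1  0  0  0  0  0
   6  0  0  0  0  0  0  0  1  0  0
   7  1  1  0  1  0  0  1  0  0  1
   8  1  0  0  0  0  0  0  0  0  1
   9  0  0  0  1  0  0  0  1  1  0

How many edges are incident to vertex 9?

Vertex 9 has neighbors [3, 7, 8], so deg(9) = 3.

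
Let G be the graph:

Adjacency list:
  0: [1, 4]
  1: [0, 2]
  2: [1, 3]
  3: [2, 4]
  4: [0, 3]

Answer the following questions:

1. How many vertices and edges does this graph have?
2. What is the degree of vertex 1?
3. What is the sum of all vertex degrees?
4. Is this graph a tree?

Count: 5 vertices, 5 edges.
Vertex 1 has neighbors [0, 2], degree = 2.
Handshaking lemma: 2 * 5 = 10.
A tree on 5 vertices has 4 edges. This graph has 5 edges (1 extra). Not a tree.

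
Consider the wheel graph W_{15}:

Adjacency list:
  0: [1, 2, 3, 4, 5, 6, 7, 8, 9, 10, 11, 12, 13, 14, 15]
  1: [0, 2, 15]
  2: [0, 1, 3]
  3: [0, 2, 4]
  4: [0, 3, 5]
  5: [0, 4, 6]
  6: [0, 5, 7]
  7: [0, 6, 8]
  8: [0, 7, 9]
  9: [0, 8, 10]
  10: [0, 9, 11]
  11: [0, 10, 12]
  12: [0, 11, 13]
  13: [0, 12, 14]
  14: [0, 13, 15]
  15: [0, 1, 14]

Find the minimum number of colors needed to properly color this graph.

W_{15} = C_{15} plus a hub adjacent to every cycle vertex.
The outer cycle needs 3 colors (odd cycle); the hub is adjacent to all of them so needs a fresh color.
Chromatic number = 3 + 1 = 4.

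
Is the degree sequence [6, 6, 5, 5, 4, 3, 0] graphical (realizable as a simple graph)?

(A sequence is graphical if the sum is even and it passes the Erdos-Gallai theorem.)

Sum of degrees = 29. Sum is odd, so the sequence is NOT graphical.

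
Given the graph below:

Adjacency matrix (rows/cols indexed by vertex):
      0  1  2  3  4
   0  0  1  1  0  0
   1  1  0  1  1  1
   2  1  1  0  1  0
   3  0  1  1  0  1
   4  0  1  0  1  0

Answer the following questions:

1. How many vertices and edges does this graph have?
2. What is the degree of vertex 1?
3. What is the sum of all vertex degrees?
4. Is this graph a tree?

Count: 5 vertices, 7 edges.
Vertex 1 has neighbors [0, 2, 3, 4], degree = 4.
Handshaking lemma: 2 * 7 = 14.
A tree on 5 vertices has 4 edges. This graph has 7 edges (3 extra). Not a tree.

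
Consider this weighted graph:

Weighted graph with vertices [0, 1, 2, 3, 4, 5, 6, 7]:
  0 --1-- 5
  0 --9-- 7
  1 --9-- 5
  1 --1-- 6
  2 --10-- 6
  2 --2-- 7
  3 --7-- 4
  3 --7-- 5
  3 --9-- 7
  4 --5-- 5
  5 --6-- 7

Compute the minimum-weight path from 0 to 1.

Using Dijkstra's algorithm from vertex 0:
Shortest path: 0 -> 5 -> 1
Total weight: 1 + 9 = 10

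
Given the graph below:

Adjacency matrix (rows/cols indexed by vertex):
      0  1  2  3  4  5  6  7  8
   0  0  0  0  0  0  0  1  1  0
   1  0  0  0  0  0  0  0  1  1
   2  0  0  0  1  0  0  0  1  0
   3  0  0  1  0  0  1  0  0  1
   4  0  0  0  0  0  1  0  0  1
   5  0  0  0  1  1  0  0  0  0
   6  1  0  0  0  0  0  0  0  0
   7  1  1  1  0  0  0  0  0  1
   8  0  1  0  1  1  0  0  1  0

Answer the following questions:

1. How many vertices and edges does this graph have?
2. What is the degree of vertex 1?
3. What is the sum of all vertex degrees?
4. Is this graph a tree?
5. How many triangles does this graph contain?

Count: 9 vertices, 11 edges.
Vertex 1 has neighbors [7, 8], degree = 2.
Handshaking lemma: 2 * 11 = 22.
A tree on 9 vertices has 8 edges. This graph has 11 edges (3 extra). Not a tree.
Number of triangles = 1.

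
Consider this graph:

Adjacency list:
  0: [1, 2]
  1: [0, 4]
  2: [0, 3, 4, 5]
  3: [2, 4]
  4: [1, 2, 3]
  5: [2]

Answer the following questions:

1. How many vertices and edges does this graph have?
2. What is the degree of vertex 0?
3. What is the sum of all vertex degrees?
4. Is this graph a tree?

Count: 6 vertices, 7 edges.
Vertex 0 has neighbors [1, 2], degree = 2.
Handshaking lemma: 2 * 7 = 14.
A tree on 6 vertices has 5 edges. This graph has 7 edges (2 extra). Not a tree.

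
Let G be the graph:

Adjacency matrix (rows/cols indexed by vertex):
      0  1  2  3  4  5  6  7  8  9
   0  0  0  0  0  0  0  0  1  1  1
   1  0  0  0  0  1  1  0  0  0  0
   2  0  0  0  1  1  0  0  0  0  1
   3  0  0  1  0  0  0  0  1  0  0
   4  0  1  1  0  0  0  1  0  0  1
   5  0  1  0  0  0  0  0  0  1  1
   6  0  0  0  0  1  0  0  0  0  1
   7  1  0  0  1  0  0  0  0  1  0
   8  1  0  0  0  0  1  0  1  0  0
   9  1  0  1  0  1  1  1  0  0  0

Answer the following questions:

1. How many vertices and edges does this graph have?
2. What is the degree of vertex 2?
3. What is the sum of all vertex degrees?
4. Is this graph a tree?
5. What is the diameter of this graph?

Count: 10 vertices, 15 edges.
Vertex 2 has neighbors [3, 4, 9], degree = 3.
Handshaking lemma: 2 * 15 = 30.
A tree on 10 vertices has 9 edges. This graph has 15 edges (6 extra). Not a tree.
Diameter (longest shortest path) = 3.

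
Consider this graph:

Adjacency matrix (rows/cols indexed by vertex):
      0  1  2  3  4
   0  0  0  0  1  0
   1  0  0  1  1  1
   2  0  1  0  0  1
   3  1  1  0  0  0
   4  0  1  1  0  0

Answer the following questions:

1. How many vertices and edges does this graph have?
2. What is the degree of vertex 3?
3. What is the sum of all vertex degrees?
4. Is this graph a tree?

Count: 5 vertices, 5 edges.
Vertex 3 has neighbors [0, 1], degree = 2.
Handshaking lemma: 2 * 5 = 10.
A tree on 5 vertices has 4 edges. This graph has 5 edges (1 extra). Not a tree.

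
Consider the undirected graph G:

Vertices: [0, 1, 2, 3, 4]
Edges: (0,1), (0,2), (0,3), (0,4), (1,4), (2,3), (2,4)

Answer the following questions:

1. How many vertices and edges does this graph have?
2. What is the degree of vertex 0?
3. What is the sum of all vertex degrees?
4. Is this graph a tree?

Count: 5 vertices, 7 edges.
Vertex 0 has neighbors [1, 2, 3, 4], degree = 4.
Handshaking lemma: 2 * 7 = 14.
A tree on 5 vertices has 4 edges. This graph has 7 edges (3 extra). Not a tree.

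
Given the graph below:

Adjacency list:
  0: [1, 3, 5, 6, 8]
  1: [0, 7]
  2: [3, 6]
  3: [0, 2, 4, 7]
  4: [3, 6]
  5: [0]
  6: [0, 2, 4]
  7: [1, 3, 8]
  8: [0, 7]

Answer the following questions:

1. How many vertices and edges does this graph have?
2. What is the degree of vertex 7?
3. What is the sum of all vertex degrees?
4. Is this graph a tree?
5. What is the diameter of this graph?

Count: 9 vertices, 12 edges.
Vertex 7 has neighbors [1, 3, 8], degree = 3.
Handshaking lemma: 2 * 12 = 24.
A tree on 9 vertices has 8 edges. This graph has 12 edges (4 extra). Not a tree.
Diameter (longest shortest path) = 3.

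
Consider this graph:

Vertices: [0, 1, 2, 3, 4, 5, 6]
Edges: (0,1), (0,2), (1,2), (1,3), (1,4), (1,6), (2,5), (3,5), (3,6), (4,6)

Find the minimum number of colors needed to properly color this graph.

The graph has a maximum clique of size 3 (lower bound on chromatic number).
A valid 3-coloring: {0: 2, 1: 0, 2: 1, 3: 1, 4: 1, 5: 0, 6: 2}.
Chromatic number = 3.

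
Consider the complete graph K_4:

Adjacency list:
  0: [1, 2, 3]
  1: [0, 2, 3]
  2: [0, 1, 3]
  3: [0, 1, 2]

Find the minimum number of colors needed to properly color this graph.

In K_4, every vertex is adjacent to every other vertex.
Each vertex needs a unique color.
Chromatic number = 4.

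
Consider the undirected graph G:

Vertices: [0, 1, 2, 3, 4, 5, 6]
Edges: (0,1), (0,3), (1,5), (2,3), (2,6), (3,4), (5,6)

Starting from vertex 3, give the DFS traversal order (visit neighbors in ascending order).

DFS from vertex 3 (neighbors processed in ascending order):
Visit order: 3, 0, 1, 5, 6, 2, 4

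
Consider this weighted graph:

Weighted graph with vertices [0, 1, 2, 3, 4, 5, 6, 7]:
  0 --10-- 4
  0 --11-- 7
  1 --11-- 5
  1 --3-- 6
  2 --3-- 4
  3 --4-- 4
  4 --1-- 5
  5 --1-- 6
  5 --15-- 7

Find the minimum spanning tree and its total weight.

Applying Kruskal's algorithm (sort edges by weight, add if no cycle):
  Add (4,5) w=1
  Add (5,6) w=1
  Add (1,6) w=3
  Add (2,4) w=3
  Add (3,4) w=4
  Add (0,4) w=10
  Add (0,7) w=11
  Skip (1,5) w=11 (creates cycle)
  Skip (5,7) w=15 (creates cycle)
MST weight = 33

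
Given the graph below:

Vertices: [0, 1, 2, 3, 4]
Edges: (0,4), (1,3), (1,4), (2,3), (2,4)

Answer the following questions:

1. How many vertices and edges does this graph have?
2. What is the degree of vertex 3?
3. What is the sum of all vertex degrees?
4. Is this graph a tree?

Count: 5 vertices, 5 edges.
Vertex 3 has neighbors [1, 2], degree = 2.
Handshaking lemma: 2 * 5 = 10.
A tree on 5 vertices has 4 edges. This graph has 5 edges (1 extra). Not a tree.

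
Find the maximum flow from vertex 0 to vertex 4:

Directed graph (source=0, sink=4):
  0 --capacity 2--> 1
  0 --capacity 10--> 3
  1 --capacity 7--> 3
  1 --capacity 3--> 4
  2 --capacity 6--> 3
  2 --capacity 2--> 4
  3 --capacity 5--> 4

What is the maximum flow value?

Computing max flow:
  Flow on (0->1): 2/2
  Flow on (0->3): 5/10
  Flow on (1->4): 2/3
  Flow on (3->4): 5/5
Maximum flow = 7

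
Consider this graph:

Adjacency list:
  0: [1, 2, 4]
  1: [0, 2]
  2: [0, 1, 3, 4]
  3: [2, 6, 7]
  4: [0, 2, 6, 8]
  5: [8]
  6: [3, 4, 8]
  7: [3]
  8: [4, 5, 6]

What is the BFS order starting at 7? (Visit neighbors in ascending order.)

BFS from vertex 7 (neighbors processed in ascending order):
Visit order: 7, 3, 2, 6, 0, 1, 4, 8, 5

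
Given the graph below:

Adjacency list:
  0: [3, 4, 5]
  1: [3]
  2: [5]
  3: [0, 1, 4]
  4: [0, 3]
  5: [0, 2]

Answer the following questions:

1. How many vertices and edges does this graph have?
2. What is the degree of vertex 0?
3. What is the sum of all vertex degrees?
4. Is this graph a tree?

Count: 6 vertices, 6 edges.
Vertex 0 has neighbors [3, 4, 5], degree = 3.
Handshaking lemma: 2 * 6 = 12.
A tree on 6 vertices has 5 edges. This graph has 6 edges (1 extra). Not a tree.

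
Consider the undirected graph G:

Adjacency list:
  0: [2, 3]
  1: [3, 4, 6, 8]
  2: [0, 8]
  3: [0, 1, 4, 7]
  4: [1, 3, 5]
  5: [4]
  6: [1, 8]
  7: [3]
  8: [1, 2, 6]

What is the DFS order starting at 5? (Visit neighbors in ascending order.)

DFS from vertex 5 (neighbors processed in ascending order):
Visit order: 5, 4, 1, 3, 0, 2, 8, 6, 7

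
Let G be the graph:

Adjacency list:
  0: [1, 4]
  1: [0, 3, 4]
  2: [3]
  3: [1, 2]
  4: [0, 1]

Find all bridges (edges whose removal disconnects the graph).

A bridge is an edge whose removal increases the number of connected components.
Bridges found: (1,3), (2,3)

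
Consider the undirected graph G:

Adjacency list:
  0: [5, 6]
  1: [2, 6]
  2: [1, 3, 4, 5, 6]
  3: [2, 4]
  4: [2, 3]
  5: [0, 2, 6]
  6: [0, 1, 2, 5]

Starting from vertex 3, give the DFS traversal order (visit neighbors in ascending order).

DFS from vertex 3 (neighbors processed in ascending order):
Visit order: 3, 2, 1, 6, 0, 5, 4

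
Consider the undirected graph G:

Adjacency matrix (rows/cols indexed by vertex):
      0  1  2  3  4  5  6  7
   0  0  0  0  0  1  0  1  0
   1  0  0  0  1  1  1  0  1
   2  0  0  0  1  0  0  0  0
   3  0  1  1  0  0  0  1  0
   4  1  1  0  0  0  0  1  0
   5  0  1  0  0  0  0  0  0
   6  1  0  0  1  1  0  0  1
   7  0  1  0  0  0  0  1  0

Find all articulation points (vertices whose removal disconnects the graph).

An articulation point is a vertex whose removal disconnects the graph.
Articulation points: [1, 3]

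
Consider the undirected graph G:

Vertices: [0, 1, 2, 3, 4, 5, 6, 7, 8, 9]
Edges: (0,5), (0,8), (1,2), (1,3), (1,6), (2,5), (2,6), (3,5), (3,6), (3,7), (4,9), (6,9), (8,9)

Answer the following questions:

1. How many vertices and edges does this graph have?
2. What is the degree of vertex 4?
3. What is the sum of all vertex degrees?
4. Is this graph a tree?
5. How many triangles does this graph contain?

Count: 10 vertices, 13 edges.
Vertex 4 has neighbors [9], degree = 1.
Handshaking lemma: 2 * 13 = 26.
A tree on 10 vertices has 9 edges. This graph has 13 edges (4 extra). Not a tree.
Number of triangles = 2.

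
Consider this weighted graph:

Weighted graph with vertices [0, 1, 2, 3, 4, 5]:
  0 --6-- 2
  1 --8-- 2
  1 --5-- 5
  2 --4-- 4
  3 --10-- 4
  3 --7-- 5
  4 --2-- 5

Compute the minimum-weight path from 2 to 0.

Using Dijkstra's algorithm from vertex 2:
Shortest path: 2 -> 0
Total weight: 6 = 6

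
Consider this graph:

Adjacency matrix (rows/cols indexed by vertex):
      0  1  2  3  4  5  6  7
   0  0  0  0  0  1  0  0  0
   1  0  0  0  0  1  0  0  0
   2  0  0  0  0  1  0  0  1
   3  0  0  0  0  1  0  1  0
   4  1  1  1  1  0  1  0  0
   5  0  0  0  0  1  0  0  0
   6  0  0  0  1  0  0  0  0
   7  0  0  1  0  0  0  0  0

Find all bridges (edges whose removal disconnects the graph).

A bridge is an edge whose removal increases the number of connected components.
Bridges found: (0,4), (1,4), (2,4), (2,7), (3,4), (3,6), (4,5)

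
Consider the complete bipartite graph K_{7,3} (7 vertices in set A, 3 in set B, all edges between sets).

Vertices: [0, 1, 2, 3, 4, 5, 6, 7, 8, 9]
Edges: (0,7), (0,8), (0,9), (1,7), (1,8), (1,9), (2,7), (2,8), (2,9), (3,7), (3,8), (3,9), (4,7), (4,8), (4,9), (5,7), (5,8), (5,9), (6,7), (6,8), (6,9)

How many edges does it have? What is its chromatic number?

K_{7,3} has 7 * 3 = 21 edges.
Bipartite graphs have chromatic number 2 (color each partition differently).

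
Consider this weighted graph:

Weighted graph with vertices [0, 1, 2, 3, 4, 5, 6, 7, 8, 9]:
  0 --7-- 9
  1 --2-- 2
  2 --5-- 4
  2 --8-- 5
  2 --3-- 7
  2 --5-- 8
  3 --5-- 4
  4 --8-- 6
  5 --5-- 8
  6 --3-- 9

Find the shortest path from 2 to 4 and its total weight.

Using Dijkstra's algorithm from vertex 2:
Shortest path: 2 -> 4
Total weight: 5 = 5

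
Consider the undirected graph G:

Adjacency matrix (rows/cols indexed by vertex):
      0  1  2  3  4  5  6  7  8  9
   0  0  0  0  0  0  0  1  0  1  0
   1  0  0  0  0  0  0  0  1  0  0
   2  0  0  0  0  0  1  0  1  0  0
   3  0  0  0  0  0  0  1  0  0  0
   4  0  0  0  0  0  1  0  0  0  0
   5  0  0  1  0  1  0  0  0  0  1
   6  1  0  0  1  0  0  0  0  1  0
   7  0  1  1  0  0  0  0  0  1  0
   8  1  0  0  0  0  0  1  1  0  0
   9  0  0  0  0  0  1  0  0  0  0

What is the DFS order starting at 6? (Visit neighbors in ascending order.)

DFS from vertex 6 (neighbors processed in ascending order):
Visit order: 6, 0, 8, 7, 1, 2, 5, 4, 9, 3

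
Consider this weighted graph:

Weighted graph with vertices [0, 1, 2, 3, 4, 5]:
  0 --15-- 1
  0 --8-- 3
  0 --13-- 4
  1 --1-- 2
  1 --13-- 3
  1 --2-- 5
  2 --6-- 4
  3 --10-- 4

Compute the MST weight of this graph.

Applying Kruskal's algorithm (sort edges by weight, add if no cycle):
  Add (1,2) w=1
  Add (1,5) w=2
  Add (2,4) w=6
  Add (0,3) w=8
  Add (3,4) w=10
  Skip (0,4) w=13 (creates cycle)
  Skip (1,3) w=13 (creates cycle)
  Skip (0,1) w=15 (creates cycle)
MST weight = 27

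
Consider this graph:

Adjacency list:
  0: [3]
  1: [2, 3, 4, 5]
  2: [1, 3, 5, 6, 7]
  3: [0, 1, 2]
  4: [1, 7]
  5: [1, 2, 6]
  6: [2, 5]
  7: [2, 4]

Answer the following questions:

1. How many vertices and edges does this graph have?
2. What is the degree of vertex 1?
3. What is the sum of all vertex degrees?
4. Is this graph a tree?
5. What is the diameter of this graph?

Count: 8 vertices, 11 edges.
Vertex 1 has neighbors [2, 3, 4, 5], degree = 4.
Handshaking lemma: 2 * 11 = 22.
A tree on 8 vertices has 7 edges. This graph has 11 edges (4 extra). Not a tree.
Diameter (longest shortest path) = 3.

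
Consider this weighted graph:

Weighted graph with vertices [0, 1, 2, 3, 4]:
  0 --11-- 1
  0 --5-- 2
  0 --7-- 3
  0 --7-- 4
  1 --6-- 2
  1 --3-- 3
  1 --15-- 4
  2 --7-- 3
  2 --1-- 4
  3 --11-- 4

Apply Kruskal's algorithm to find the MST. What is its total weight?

Applying Kruskal's algorithm (sort edges by weight, add if no cycle):
  Add (2,4) w=1
  Add (1,3) w=3
  Add (0,2) w=5
  Add (1,2) w=6
  Skip (0,3) w=7 (creates cycle)
  Skip (0,4) w=7 (creates cycle)
  Skip (2,3) w=7 (creates cycle)
  Skip (0,1) w=11 (creates cycle)
  Skip (3,4) w=11 (creates cycle)
  Skip (1,4) w=15 (creates cycle)
MST weight = 15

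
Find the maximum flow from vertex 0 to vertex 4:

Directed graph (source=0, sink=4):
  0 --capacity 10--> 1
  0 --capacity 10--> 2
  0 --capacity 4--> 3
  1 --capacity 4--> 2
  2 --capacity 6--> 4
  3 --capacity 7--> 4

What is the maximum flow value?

Computing max flow:
  Flow on (0->1): 4/10
  Flow on (0->2): 2/10
  Flow on (0->3): 4/4
  Flow on (1->2): 4/4
  Flow on (2->4): 6/6
  Flow on (3->4): 4/7
Maximum flow = 10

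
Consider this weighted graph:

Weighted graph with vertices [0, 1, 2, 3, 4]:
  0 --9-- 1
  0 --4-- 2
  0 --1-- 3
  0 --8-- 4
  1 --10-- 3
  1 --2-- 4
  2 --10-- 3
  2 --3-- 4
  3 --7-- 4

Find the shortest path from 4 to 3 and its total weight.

Using Dijkstra's algorithm from vertex 4:
Shortest path: 4 -> 3
Total weight: 7 = 7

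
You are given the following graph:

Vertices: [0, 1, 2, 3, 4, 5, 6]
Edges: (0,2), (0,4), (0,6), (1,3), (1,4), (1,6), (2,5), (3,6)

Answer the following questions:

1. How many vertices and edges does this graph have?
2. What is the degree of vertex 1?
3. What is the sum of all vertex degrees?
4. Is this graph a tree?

Count: 7 vertices, 8 edges.
Vertex 1 has neighbors [3, 4, 6], degree = 3.
Handshaking lemma: 2 * 8 = 16.
A tree on 7 vertices has 6 edges. This graph has 8 edges (2 extra). Not a tree.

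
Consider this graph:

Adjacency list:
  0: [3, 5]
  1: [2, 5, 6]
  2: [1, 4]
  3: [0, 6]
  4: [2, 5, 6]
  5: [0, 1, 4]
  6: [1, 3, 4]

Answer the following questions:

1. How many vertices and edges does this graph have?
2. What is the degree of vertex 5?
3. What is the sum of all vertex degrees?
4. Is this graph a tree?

Count: 7 vertices, 9 edges.
Vertex 5 has neighbors [0, 1, 4], degree = 3.
Handshaking lemma: 2 * 9 = 18.
A tree on 7 vertices has 6 edges. This graph has 9 edges (3 extra). Not a tree.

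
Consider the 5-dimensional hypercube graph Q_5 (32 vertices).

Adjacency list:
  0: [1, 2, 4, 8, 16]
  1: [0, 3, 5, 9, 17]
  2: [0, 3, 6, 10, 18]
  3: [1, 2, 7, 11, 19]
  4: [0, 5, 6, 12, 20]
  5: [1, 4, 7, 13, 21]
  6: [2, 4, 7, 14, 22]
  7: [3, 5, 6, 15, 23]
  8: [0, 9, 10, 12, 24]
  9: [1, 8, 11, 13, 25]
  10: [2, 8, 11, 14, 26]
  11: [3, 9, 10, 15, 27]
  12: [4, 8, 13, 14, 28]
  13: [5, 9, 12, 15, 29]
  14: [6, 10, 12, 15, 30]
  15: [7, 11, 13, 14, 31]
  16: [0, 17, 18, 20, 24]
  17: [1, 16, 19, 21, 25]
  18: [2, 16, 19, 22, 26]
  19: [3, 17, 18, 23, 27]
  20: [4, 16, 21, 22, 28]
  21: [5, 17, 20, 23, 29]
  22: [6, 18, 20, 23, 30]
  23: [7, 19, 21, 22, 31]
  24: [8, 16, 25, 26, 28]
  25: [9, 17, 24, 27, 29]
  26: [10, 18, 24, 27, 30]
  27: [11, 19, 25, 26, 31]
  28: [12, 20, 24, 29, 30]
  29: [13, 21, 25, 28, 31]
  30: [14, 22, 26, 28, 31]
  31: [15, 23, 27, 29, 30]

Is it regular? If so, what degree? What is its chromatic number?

In Q_5, every vertex has exactly 5 neighbors (flip one of 5 bits), so it is 5-regular.
Q_5 is bipartite (partition by bit-parity), so chromatic number = 2.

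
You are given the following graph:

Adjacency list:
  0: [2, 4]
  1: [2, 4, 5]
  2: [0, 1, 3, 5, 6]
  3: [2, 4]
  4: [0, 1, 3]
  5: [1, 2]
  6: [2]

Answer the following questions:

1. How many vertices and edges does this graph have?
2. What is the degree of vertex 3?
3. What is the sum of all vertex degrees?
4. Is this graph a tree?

Count: 7 vertices, 9 edges.
Vertex 3 has neighbors [2, 4], degree = 2.
Handshaking lemma: 2 * 9 = 18.
A tree on 7 vertices has 6 edges. This graph has 9 edges (3 extra). Not a tree.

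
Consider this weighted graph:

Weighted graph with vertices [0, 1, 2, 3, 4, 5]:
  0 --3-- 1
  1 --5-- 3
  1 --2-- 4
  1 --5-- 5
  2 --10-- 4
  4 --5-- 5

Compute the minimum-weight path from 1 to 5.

Using Dijkstra's algorithm from vertex 1:
Shortest path: 1 -> 5
Total weight: 5 = 5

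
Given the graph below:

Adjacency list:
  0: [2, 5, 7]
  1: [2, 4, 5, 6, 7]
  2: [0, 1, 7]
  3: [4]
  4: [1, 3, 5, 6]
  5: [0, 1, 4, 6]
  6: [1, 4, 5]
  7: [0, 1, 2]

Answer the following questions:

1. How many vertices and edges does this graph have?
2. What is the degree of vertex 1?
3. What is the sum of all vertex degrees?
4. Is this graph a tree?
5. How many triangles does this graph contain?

Count: 8 vertices, 13 edges.
Vertex 1 has neighbors [2, 4, 5, 6, 7], degree = 5.
Handshaking lemma: 2 * 13 = 26.
A tree on 8 vertices has 7 edges. This graph has 13 edges (6 extra). Not a tree.
Number of triangles = 6.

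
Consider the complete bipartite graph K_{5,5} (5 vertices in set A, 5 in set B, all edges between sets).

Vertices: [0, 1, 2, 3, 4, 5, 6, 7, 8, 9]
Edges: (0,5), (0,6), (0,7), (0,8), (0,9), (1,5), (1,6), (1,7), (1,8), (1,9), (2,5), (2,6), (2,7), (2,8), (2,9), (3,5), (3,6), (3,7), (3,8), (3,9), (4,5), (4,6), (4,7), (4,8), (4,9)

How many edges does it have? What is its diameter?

K_{5,5} has 5 * 5 = 25 edges.
Any vertex reaches any opposite-side vertex in 1 step; same-side vertices reach in 2 steps via any opposite-side vertex.
Diameter = 2.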